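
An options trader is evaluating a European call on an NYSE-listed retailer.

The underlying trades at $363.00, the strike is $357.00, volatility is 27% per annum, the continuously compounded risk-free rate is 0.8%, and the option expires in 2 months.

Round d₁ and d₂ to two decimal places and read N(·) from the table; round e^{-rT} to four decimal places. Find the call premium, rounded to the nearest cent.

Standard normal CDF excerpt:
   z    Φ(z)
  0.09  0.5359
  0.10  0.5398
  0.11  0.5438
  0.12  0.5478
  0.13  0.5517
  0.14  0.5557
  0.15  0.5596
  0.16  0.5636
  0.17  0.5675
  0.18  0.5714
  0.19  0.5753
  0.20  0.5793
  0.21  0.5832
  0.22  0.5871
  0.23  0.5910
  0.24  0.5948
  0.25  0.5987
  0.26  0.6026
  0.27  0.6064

T = 0.1667;  σ√T = 0.1102
d₁ = [ln(363/357) + (0.008 + 0.27²/2)·0.1667] / 0.1102 = [0.0167 + 0.0074] / 0.1102 = 0.2184 ⇒ 0.22
d₂ = d₁ − σ√T = 0.2184 − 0.1102 = 0.1082 ⇒ 0.11
e^(−rT) = e^(−0.008·0.1667) = 0.9987
N(d₁) = N(0.22) = 0.5871;  N(d₂) = N(0.11) = 0.5438
C = 363·0.5871 − 357·0.9987·0.5438 = 213.1173 − 193.8842 = 19.2331

$19.23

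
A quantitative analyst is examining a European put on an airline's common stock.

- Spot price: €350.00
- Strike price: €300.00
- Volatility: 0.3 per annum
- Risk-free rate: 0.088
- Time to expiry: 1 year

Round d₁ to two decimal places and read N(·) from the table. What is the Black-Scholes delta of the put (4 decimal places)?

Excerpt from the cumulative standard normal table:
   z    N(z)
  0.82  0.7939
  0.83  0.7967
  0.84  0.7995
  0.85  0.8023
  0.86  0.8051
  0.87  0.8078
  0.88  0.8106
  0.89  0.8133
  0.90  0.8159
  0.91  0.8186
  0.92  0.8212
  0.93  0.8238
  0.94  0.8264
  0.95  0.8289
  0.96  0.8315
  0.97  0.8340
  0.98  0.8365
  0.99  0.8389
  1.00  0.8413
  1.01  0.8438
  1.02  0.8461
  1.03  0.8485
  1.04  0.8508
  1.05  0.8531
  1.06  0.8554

σ√T = 0.3 × 1.0000 = 0.3000
d₁ = [ln(350/300) + (0.088 + ½·0.3²)·1] / (σ√T) = (0.1542 + 0.1330) / 0.3000 = 0.9572 ≈ 0.96
N(d₁) = N(0.96) = 0.8315
Δ_put = N(d₁) − 1 = 0.8315 − 1 = -0.1685

-0.1685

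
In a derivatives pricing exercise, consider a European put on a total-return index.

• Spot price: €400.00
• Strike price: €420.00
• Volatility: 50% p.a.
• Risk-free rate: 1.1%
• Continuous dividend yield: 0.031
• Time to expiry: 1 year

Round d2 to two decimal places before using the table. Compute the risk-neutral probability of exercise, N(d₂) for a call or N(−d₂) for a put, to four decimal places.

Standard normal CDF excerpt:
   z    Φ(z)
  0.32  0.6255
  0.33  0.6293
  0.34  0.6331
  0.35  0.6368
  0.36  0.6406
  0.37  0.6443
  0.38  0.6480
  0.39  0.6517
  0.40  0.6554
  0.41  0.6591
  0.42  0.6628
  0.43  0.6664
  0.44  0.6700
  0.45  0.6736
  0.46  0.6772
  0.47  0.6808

T = 1;  σ√T = 0.5000
d₁ = [ln(400/420) + (0.011 − 0.031 + ½·0.5²)·1] / (σ√T) = (-0.0488 + 0.1050) / 0.5000 = 0.1124 → 0.11
d₂ = 0.1124 − 0.5000 = -0.3876 → -0.39
Pr(exercise) under Q = N(−d₂) = N(0.39) = 0.6517

0.6517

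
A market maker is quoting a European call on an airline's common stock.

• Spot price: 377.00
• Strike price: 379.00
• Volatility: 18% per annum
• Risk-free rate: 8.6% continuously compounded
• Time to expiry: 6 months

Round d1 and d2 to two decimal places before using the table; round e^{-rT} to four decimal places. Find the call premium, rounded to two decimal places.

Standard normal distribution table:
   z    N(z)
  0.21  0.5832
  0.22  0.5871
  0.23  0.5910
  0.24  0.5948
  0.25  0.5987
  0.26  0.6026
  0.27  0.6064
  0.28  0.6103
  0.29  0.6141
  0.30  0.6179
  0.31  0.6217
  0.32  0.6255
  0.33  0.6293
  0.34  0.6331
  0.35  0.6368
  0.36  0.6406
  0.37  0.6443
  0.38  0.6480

σ√T = 0.18·√0.5 = 0.1273
d₁ = [ln(377/379) + (0.086 + 0.18²/2)·0.5] / 0.1273 = [-0.0053 + 0.0511] / 0.1273 = 0.3599 which rounds to 0.36
d₂ = d₁ − σ√T = 0.3599 − 0.1273 = 0.2326 which rounds to 0.23
exp(−rT) = exp(−0.086·0.5) = 0.9579
C = 377·N(0.36) − 379·0.9579·N(0.23) = 377·0.6406 − 379·0.9579·0.5910 = 241.5062 − 214.5591 = 26.9471

26.95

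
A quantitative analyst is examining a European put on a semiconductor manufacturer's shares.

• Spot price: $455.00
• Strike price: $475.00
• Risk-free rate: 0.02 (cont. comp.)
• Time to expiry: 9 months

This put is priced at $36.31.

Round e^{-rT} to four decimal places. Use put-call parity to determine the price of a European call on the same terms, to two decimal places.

e^(−rT) = e^(−0.02·0.75) = 0.9851
Put-call parity: C − P = S − K·e^(−rT) = 455 − 475·0.9851 = 455 − 467.9225 = -12.9225
C = P + (C − P) = 36.31 + (-12.9225) = 23.3875

$23.39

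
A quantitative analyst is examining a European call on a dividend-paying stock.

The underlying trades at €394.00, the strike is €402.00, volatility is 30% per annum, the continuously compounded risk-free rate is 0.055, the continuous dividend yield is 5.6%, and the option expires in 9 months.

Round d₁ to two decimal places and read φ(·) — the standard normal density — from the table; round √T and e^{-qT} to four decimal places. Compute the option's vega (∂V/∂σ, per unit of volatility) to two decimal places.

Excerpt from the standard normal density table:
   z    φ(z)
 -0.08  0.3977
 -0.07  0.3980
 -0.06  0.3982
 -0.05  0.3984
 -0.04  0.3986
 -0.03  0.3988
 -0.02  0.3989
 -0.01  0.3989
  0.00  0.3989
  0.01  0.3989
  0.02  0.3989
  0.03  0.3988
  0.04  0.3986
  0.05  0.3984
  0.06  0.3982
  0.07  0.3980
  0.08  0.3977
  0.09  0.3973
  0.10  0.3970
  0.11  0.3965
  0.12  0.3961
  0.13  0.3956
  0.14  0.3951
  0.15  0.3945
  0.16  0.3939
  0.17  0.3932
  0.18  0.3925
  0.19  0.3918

σ√T = 0.3·√0.75 = 0.2598
d₁ = [ln(394/402) + (0.055 − 0.056 + 0.3²/2)·0.75] / 0.2598 = [-0.0201 + 0.0330] / 0.2598 = 0.0496 which rounds to 0.05
√T = √0.75 = 0.8660
φ(d₁) = φ(0.05) = 0.3984
e^(−qT) = e^(−0.056·0.75) = 0.9589
vega = S·e^(−qT)·φ(d₁)·√T = 394·0.9589·0.3984·0.8660 = 130.3487

130.35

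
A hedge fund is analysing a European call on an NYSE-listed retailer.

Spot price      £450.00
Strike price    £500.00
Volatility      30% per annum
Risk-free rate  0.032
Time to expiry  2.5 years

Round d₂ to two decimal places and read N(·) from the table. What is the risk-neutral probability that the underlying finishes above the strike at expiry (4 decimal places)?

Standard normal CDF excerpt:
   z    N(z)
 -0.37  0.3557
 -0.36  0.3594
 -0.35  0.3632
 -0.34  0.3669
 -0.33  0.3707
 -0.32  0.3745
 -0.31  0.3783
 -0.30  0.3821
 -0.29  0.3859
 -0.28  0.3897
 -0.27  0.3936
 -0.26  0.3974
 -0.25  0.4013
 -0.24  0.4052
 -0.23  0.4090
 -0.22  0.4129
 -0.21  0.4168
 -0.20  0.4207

0.3859

T = 2.5;  σ√T = 0.4743
d₁ = [ln(450/500) + (0.032 + ½·0.3²)·2.5] / (σ√T) = (-0.1054 + 0.1925) / 0.4743 = 0.1837 ≈ 0.18
d₂ = 0.1837 − 0.4743 = -0.2906 ≈ -0.29
Risk-neutral Pr[S_T > K] = N(d₂) = N(-0.29) = 0.3859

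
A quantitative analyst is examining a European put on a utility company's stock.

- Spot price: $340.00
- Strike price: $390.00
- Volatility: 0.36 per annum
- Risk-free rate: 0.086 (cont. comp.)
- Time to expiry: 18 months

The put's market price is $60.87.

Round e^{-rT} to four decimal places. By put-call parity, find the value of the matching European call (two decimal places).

$58.06

exp(−rT) = exp(−0.086·1.5) = 0.8790
Put-call parity: C − P = S − K·e^(−rT) = 340 − 390·0.8790 = 340 − 342.8100 = -2.8100
C = P + (C − P) = 60.87 + (-2.8100) = 58.0600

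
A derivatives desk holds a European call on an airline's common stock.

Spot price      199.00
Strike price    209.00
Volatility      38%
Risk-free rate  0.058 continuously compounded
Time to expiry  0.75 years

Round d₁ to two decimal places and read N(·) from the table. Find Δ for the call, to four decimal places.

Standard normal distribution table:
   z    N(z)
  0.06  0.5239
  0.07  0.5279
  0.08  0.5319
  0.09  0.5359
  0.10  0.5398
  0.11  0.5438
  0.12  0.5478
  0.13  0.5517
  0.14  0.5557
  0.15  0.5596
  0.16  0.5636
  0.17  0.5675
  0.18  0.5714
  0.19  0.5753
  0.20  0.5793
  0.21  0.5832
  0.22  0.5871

T = 0.75;  σ√T = 0.3291
d₁ = [ln(199/209) + (0.058 + 0.38²/2)·0.75] / 0.3291 = [-0.0490 + 0.0977] / 0.3291 = 0.1477 ⇒ 0.15
N(d₁) = N(0.15) = 0.5596
Δ_call = N(d₁) = 0.5596

0.5596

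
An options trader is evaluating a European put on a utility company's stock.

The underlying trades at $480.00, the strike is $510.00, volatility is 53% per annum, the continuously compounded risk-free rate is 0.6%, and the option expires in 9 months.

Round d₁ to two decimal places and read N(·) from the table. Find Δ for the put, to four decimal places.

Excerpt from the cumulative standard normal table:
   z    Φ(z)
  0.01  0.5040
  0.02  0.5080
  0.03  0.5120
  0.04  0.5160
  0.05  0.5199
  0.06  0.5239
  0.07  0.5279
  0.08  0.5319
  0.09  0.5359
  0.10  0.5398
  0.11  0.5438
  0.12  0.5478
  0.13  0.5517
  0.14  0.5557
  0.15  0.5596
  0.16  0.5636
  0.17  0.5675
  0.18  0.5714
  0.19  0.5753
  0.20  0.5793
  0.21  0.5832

σ√T = 0.53 × 0.8660 = 0.4590
ln(S/K) + (r + σ²/2)T = ln(480/510) + (0.006 + 0.53²/2)·0.75 = -0.0606 + 0.1098 = 0.0492
d₁ = 0.0492 / 0.4590 = 0.1072 which rounds to 0.11
N(d₁) = N(0.11) = 0.5438
Δ_put = N(d₁) − 1 = 0.5438 − 1 = -0.4562

-0.4562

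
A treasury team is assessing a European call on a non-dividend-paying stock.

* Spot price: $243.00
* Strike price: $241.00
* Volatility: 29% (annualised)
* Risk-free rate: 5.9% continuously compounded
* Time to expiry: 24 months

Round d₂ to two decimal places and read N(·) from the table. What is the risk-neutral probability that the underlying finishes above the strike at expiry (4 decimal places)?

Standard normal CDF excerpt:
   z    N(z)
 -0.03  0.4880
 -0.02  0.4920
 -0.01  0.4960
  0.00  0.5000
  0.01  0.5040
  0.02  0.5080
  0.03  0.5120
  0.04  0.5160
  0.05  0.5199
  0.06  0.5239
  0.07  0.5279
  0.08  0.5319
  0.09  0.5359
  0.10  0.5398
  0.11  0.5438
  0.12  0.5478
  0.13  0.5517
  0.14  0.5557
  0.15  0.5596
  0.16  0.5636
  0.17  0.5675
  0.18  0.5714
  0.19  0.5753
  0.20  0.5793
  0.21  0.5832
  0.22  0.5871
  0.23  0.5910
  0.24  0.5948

0.5398

σ√T = 0.29·√2 = 0.4101
ln(S/K) + (r + σ²/2)T = ln(243/241) + (0.059 + 0.29²/2)·2 = 0.0083 + 0.2021 = 0.2104
d₁ = 0.2104 / 0.4101 = 0.5129 which rounds to 0.51
d₂ = d₁ − σ√T = 0.5129 − 0.4101 = 0.1028 which rounds to 0.10
Risk-neutral Pr[S_T > K] = N(d₂) = N(0.10) = 0.5398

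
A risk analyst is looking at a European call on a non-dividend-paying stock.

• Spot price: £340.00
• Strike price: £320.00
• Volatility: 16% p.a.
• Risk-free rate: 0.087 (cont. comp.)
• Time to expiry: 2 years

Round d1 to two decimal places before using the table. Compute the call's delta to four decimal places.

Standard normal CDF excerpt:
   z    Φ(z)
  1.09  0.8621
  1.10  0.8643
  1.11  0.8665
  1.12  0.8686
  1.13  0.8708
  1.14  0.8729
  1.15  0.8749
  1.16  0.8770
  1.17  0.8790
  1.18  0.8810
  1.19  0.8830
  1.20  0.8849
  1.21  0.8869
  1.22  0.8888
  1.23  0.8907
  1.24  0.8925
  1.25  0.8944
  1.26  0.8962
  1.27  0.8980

σ√T = 0.16·√2 = 0.2263
d₁ = [ln(340/320) + (0.087 + ½·0.16²)·2] / (σ√T) = (0.0606 + 0.1996) / 0.2263 = 1.1500 ⇒ 1.15
N(d₁) = N(1.15) = 0.8749
Δ_call = N(d₁) = 0.8749

0.8749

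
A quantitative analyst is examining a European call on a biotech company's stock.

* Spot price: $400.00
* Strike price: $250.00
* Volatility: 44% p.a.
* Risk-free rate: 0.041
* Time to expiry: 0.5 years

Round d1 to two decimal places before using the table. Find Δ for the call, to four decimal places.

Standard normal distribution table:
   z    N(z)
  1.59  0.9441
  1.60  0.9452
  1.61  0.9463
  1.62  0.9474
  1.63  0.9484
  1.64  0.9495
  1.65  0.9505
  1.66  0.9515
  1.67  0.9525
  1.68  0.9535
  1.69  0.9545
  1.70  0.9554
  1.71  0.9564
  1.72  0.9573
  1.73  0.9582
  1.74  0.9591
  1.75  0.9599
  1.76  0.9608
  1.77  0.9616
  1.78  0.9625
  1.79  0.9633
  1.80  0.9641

σ√T = 0.44·√0.5 = 0.3111
d₁ = [ln(400/250) + (0.041 + 0.44²/2)·0.5] / 0.3111 = [0.4700 + 0.0689] / 0.3111 = 1.7321 ⇒ 1.73
N(d₁) = N(1.73) = 0.9582
Δ_call = N(d₁) = 0.9582

0.9582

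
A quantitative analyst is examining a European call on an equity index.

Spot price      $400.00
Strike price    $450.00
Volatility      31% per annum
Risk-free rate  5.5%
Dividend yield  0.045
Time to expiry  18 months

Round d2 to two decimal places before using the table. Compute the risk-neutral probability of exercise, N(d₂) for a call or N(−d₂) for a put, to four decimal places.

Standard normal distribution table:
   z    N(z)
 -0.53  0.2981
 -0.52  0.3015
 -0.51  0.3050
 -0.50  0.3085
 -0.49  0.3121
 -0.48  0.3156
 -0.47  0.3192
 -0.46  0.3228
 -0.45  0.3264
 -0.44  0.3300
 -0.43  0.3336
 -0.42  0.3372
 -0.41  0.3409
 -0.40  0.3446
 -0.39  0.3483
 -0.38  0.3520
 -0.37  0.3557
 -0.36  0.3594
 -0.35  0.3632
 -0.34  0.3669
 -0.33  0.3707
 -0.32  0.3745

σ√T = 0.31·√1.5 = 0.3797
d₁ = [ln(400/450) + (0.055 − 0.045 + 0.31²/2)·1.5] / 0.3797 = [-0.1178 + 0.0871] / 0.3797 = -0.0809 which rounds to -0.08
d₂ = d₁ − σ√T = -0.0809 − 0.3797 = -0.4606 which rounds to -0.46
Pr(exercise) under Q = N(d₂) = 0.3228

0.3228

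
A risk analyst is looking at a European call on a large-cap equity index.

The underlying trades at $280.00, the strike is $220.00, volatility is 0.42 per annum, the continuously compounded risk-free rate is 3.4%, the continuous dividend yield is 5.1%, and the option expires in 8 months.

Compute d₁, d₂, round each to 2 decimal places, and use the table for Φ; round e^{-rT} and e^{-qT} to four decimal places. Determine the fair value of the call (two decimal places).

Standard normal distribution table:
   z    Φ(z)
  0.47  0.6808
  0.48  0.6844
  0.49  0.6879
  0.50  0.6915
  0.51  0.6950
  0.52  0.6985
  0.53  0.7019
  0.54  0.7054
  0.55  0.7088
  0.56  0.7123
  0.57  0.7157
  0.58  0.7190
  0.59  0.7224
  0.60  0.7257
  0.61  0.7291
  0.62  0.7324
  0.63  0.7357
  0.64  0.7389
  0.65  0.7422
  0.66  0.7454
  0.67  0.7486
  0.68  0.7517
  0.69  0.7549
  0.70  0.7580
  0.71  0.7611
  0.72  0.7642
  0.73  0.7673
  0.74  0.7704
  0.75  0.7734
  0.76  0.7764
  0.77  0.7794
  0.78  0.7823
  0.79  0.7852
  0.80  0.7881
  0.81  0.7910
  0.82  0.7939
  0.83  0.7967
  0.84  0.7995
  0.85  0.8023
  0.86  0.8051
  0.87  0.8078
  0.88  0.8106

$67.66

T = 0.6667;  σ√T = 0.3429
ln(S/K) + (r − q + σ²/2)T = ln(280/220) + (0.034 − 0.051 + 0.42²/2)·0.6667 = 0.2412 + 0.0475 = 0.2886
d₁ = 0.2886 / 0.3429 = 0.8417 ⇒ 0.84
d₂ = d₁ − σ√T = 0.8417 − 0.3429 = 0.4987 ⇒ 0.50
e^(−qT) = e^(−0.051·0.6667) = 0.9666;  e^(−rT) = e^(−0.034·0.6667) = 0.9776
N(d₁) = N(0.84) = 0.7995;  N(d₂) = N(0.50) = 0.6915
C = 280·0.9666·0.7995 − 220·0.9776·0.6915 = 216.3831 − 148.7223 = 67.6608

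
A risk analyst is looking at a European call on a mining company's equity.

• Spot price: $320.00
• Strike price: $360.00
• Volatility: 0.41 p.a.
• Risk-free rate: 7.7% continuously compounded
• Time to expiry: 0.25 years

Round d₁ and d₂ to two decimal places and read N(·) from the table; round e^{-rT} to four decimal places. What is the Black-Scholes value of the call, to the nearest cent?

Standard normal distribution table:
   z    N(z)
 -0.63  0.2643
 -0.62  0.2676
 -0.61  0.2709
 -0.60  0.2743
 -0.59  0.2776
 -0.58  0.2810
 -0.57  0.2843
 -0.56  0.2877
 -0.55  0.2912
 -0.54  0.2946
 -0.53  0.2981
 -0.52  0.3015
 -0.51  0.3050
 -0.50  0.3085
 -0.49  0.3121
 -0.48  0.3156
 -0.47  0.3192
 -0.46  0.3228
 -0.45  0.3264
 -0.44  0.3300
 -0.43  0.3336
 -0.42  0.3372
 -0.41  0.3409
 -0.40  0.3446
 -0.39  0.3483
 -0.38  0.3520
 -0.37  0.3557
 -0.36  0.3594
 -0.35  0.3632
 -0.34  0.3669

$13.41

σ√T = 0.41·√0.25 = 0.2050
d₁ = [ln(320/360) + (0.077 + ½·0.41²)·0.25] / (σ√T) = (-0.1178 + 0.0403) / 0.2050 = -0.3781 ≈ -0.38
d₂ = -0.3781 − 0.2050 = -0.5831 ≈ -0.58
e^(−rT) = e^(−0.077·0.25) = 0.9809
N(d₁) = N(-0.38) = 0.3520;  N(d₂) = N(-0.58) = 0.2810
C = 320·0.3520 − 360·0.9809·0.2810 = 112.6400 − 99.2278 = 13.4122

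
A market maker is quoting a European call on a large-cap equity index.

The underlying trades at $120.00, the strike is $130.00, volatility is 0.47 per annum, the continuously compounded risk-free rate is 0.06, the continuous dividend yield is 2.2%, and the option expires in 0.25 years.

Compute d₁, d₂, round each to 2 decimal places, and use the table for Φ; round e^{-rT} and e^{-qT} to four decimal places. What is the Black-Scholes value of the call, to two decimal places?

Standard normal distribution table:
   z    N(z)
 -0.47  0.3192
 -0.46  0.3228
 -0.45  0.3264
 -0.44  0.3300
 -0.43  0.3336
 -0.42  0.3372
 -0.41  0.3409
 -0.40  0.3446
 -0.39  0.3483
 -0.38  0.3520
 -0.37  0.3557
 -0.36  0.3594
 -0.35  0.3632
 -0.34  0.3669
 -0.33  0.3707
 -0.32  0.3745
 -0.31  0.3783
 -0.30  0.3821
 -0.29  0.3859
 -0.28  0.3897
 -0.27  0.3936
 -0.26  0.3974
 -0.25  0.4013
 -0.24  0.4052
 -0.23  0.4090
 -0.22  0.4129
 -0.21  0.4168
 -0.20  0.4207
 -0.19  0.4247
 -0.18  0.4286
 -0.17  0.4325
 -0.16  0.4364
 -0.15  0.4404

$7.97

σ√T = 0.47 × 0.5000 = 0.2350
d₁ = [ln(120/130) + (0.06 − 0.022 + 0.47²/2)·0.25] / 0.2350 = [-0.0800 + 0.0371] / 0.2350 = -0.1827 ≈ -0.18
d₂ = d₁ − σ√T = -0.1827 − 0.2350 = -0.4177 ≈ -0.42
e^(−qT) = e^(−0.022·0.25) = 0.9945;  e^(−rT) = e^(−0.06·0.25) = 0.9851
N(d₁) = N(-0.18) = 0.4286;  N(d₂) = N(-0.42) = 0.3372
C = 120·0.9945·0.4286 − 130·0.9851·0.3372 = 51.1491 − 43.1828 = 7.9663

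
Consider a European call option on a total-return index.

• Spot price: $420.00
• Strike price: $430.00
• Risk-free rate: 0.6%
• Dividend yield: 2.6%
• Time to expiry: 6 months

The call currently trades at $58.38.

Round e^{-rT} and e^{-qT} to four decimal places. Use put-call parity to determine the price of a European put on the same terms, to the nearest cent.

e^(−qT) = e^(−0.026·0.5) = 0.9871;  e^(−rT) = e^(−0.006·0.5) = 0.9970
Put-call parity: C − P = S·e^(−qT) − K·e^(−rT) = 420·0.9871 − 430·0.9970 = 414.5820 − 428.7100 = -14.1280
P = C − (C − P) = 58.38 − (-14.1280) = 72.5080

$72.51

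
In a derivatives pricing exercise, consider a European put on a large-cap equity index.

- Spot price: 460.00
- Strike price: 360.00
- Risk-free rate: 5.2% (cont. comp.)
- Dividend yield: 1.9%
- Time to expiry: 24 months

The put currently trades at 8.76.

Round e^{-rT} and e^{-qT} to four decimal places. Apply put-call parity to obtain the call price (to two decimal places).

exp(−qT) = exp(−0.019·2) = 0.9627;  exp(−rT) = exp(−0.052·2) = 0.9012
Put-call parity: C − P = S·e^(−qT) − K·e^(−rT) = 460·0.9627 − 360·0.9012 = 442.8420 − 324.4320 = 118.4100
C = P + (C − P) = 8.76 + (118.4100) = 127.1700

127.17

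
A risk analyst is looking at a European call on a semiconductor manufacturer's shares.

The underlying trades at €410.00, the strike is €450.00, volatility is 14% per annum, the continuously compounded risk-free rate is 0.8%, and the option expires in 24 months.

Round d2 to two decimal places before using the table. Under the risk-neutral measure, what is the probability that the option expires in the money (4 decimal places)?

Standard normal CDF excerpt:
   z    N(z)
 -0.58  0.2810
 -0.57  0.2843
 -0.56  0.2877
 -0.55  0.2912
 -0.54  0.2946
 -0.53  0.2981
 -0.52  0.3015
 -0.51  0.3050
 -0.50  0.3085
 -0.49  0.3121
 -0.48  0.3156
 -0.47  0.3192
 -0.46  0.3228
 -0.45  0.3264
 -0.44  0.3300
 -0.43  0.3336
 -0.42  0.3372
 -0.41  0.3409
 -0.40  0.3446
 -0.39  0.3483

T = 2;  σ√T = 0.1980
ln(S/K) + (r + σ²/2)T = ln(410/450) + (0.008 + 0.14²/2)·2 = -0.0931 + 0.0356 = -0.0575
d₁ = -0.0575 / 0.1980 = -0.2904 ⇒ -0.29
d₂ = d₁ − σ√T = -0.2904 − 0.1980 = -0.4884 ⇒ -0.49
Risk-neutral Pr[S_T > K] = N(d₂) = N(-0.49) = 0.3121

0.3121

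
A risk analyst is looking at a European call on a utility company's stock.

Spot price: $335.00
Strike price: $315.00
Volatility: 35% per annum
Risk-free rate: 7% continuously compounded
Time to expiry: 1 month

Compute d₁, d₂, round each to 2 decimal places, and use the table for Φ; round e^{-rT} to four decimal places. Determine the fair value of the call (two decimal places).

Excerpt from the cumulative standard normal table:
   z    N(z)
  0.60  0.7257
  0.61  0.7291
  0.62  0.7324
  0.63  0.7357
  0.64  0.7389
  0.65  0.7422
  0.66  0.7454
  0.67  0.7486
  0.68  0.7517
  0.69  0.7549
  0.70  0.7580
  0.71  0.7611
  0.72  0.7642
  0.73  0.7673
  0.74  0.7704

T = 0.08333;  σ√T = 0.1010
d₁ = [ln(335/315) + (0.07 + ½·0.35²)·0.08333] / (σ√T) = (0.0616 + 0.0109) / 0.1010 = 0.7175 which rounds to 0.72
d₂ = 0.7175 − 0.1010 = 0.6165 which rounds to 0.62
exp(−rT) = exp(−0.07·0.08333) = 0.9942
N(d₁) = N(0.72) = 0.7642;  N(d₂) = N(0.62) = 0.7324
C = 335·0.7642 − 315·0.9942·0.7324 = 256.0070 − 229.3679 = 26.6391

$26.64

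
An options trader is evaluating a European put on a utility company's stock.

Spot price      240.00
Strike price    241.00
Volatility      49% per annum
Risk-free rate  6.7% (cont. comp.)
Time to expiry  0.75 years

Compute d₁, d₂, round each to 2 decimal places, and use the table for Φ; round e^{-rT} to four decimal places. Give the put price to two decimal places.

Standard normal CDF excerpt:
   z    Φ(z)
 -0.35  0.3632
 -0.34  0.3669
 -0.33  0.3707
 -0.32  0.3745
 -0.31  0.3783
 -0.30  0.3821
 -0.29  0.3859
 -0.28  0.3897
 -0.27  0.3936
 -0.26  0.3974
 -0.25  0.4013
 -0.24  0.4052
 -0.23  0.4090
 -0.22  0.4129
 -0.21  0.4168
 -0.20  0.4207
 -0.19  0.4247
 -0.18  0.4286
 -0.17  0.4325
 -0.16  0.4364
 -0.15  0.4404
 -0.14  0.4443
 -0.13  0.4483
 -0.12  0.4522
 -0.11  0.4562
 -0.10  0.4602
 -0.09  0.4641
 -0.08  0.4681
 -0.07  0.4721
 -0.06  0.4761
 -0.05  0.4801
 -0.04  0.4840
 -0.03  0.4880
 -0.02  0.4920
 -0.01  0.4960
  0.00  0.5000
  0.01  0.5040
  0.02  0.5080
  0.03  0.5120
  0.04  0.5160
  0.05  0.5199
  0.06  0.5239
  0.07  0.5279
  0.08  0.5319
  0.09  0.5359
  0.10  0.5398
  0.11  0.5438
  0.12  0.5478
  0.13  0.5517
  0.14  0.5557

33.84

T = 0.75;  σ√T = 0.4244
d₁ = [ln(240/241) + (0.067 + ½·0.49²)·0.75] / (σ√T) = (-0.0042 + 0.1403) / 0.4244 = 0.3208 ≈ 0.32
d₂ = 0.3208 − 0.4244 = -0.1036 ≈ -0.10
e^(−rT) = e^(−0.067·0.75) = 0.9510
N(−d₂) = N(0.10) = 0.5398;  N(−d₁) = N(-0.32) = 0.3745
P = 241·0.9510·0.5398 − 240·0.3745 = 123.7173 − 89.8800 = 33.8373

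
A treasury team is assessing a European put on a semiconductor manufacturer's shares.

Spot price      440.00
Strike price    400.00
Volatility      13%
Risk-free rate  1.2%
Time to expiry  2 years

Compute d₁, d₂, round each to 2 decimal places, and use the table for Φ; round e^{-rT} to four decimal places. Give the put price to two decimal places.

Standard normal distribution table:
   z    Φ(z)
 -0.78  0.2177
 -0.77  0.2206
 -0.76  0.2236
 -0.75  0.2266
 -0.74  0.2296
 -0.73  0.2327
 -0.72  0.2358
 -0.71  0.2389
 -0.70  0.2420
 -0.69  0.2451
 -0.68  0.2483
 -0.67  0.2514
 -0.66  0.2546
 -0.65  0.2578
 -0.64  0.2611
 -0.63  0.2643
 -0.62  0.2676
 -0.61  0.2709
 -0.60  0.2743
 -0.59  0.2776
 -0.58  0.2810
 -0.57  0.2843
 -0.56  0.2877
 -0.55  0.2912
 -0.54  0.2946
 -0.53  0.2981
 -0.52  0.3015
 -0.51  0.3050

11.33

σ√T = 0.13·√2 = 0.1838
d₁ = [ln(440/400) + (0.012 + 0.13²/2)·2] / 0.1838 = [0.0953 + 0.0409] / 0.1838 = 0.7409 → 0.74
d₂ = d₁ − σ√T = 0.7409 − 0.1838 = 0.5570 → 0.56
e^(−rT) = e^(−0.012·2) = 0.9763
N(−d₂) = N(-0.56) = 0.2877;  N(−d₁) = N(-0.74) = 0.2296
P = 400·0.9763·0.2877 − 440·0.2296 = 112.3526 − 101.0240 = 11.3286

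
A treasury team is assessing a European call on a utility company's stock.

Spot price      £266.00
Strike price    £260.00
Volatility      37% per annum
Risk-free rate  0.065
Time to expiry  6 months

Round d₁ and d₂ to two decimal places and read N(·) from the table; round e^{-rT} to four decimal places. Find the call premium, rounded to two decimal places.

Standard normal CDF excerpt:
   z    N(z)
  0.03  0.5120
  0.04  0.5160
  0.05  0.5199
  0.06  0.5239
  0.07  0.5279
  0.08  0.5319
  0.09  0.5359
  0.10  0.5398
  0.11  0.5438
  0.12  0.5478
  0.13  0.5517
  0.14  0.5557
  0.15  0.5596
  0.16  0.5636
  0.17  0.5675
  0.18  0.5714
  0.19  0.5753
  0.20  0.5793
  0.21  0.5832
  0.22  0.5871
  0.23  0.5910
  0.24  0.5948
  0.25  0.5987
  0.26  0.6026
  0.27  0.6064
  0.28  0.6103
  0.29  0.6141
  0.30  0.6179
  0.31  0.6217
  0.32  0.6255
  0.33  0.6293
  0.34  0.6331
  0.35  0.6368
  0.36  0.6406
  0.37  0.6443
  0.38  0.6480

£34.54

T = 0.5;  σ√T = 0.2616
d₁ = [ln(266/260) + (0.065 + 0.37²/2)·0.5] / 0.2616 = [0.0228 + 0.0667] / 0.2616 = 0.3422 → 0.34
d₂ = d₁ − σ√T = 0.3422 − 0.2616 = 0.0806 → 0.08
e^(−rT) = e^(−0.065·0.5) = 0.9680
C = 266·N(0.34) − 260·0.9680·N(0.08) = 266·0.6331 − 260·0.9680·0.5319 = 168.4046 − 133.8686 = 34.5360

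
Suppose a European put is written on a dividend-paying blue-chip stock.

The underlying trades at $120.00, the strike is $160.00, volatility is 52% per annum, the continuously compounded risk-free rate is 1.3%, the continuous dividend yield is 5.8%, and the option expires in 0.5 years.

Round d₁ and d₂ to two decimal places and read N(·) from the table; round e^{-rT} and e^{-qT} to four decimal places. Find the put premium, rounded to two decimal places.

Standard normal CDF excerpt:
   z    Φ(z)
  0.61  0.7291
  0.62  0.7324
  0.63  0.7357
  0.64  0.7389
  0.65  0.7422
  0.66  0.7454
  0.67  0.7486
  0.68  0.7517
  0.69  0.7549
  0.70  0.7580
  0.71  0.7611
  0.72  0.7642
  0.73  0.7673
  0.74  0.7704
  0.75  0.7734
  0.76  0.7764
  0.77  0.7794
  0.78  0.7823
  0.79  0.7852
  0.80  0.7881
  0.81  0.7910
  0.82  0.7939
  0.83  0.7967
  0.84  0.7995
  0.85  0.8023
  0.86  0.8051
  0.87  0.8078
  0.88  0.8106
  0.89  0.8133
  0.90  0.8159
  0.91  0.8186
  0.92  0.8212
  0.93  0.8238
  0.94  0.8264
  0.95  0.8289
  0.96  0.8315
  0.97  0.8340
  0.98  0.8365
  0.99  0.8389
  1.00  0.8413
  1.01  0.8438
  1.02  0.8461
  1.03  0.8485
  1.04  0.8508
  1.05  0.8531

$47.99

T = 0.5;  σ√T = 0.3677
d₁ = [ln(120/160) + (0.013 − 0.058 + 0.52²/2)·0.5] / 0.3677 = [-0.2877 + 0.0451] / 0.3677 = -0.6597 → -0.66
d₂ = d₁ − σ√T = -0.6597 − 0.3677 = -1.0274 → -1.03
exp(−qT) = exp(−0.058·0.5) = 0.9714;  exp(−rT) = exp(−0.013·0.5) = 0.9935
N(−d₂) = N(1.03) = 0.8485;  N(−d₁) = N(0.66) = 0.7454
P = 160·0.9935·0.8485 − 120·0.9714·0.7454 = 134.8776 − 86.8898 = 47.9878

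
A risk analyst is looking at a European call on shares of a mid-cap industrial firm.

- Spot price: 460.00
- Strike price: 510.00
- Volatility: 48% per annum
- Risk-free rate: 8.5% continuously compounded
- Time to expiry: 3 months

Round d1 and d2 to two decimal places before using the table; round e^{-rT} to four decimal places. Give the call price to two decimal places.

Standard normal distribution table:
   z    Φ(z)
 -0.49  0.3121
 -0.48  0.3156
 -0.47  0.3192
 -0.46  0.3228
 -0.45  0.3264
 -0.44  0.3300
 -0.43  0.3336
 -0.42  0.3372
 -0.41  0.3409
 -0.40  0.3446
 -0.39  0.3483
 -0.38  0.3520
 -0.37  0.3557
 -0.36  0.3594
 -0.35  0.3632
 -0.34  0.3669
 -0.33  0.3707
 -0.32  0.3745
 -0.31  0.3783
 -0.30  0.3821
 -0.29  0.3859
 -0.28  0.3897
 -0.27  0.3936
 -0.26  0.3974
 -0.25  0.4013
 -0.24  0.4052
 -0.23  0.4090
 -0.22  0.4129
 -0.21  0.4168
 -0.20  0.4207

σ√T = 0.48 × 0.5000 = 0.2400
d₁ = [ln(460/510) + (0.085 + 0.48²/2)·0.25] / 0.2400 = [-0.1032 + 0.0500] / 0.2400 = -0.2214 which rounds to -0.22
d₂ = d₁ − σ√T = -0.2214 − 0.2400 = -0.4614 which rounds to -0.46
exp(−rT) = exp(−0.085·0.25) = 0.9790
C = 460·N(-0.22) − 510·0.9790·N(-0.46) = 460·0.4129 − 510·0.9790·0.3228 = 189.9340 − 161.1708 = 28.7632

28.76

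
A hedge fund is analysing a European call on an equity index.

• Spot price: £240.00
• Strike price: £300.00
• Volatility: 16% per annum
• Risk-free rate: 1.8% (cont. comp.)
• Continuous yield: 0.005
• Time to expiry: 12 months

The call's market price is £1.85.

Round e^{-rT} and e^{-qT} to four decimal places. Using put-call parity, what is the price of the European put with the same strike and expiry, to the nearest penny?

£57.71

exp(−qT) = exp(−0.005·1) = 0.9950;  exp(−rT) = exp(−0.018·1) = 0.9822
Put-call parity: C − P = S·e^(−qT) − K·e^(−rT) = 240·0.9950 − 300·0.9822 = 238.8000 − 294.6600 = -55.8600
P = C − (C − P) = 1.85 − (-55.8600) = 57.7100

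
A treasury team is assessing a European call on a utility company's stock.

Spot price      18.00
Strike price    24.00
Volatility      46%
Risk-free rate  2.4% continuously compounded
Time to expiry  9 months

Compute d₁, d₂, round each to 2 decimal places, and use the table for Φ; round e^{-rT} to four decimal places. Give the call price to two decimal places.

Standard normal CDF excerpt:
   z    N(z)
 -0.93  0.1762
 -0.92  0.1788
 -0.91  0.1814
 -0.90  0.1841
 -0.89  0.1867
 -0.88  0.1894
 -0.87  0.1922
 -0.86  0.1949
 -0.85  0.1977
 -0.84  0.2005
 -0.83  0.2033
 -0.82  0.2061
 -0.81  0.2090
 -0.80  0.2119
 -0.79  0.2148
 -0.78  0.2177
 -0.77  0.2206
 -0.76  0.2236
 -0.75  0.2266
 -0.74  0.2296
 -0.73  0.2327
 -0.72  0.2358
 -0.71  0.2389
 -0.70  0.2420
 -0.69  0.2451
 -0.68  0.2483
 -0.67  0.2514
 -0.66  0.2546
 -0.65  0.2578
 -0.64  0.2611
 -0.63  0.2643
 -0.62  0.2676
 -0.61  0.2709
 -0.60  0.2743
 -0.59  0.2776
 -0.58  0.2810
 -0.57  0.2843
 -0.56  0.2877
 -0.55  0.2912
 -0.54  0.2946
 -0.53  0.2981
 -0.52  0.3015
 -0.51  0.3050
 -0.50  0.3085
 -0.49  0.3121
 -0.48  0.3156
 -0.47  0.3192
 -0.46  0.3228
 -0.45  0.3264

1.22

σ√T = 0.46·√0.75 = 0.3984
d₁ = [ln(18/24) + (0.024 + 0.46²/2)·0.75] / 0.3984 = [-0.2877 + 0.0973] / 0.3984 = -0.4778 ≈ -0.48
d₂ = d₁ − σ√T = -0.4778 − 0.3984 = -0.8761 ≈ -0.88
exp(−rT) = exp(−0.024·0.75) = 0.9822
C = 18·N(-0.48) − 24·0.9822·N(-0.88) = 18·0.3156 − 24·0.9822·0.1894 = 5.6808 − 4.4647 = 1.2161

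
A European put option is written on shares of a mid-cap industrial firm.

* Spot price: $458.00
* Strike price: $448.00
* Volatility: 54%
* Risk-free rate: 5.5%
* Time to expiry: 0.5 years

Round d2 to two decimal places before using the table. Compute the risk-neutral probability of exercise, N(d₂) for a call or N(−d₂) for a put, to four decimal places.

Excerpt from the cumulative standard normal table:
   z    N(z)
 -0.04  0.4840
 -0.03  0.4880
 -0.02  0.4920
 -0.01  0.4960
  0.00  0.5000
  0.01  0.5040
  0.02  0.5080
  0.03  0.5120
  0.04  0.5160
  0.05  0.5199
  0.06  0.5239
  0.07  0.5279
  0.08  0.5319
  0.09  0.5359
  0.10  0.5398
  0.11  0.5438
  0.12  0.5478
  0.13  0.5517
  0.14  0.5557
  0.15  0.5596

σ√T = 0.54 × 0.7071 = 0.3818
d₁ = [ln(458/448) + (0.055 + ½·0.54²)·0.5] / (σ√T) = (0.0221 + 0.1004) / 0.3818 = 0.3208 → 0.32
d₂ = 0.3208 − 0.3818 = -0.0611 → -0.06
Pr(exercise) under Q = N(−d₂) = N(0.06) = 0.5239

0.5239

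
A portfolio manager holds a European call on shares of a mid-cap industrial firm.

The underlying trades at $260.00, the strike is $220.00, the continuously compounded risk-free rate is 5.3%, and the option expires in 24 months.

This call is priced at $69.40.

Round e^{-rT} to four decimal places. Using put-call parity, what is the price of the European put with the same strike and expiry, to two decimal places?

exp(−rT) = exp(−0.053·2) = 0.8994
Put-call parity: C − P = S − K·e^(−rT) = 260 − 220·0.8994 = 260 − 197.8680 = 62.1320
P = C − (C − P) = 69.40 − (62.1320) = 7.2680

$7.27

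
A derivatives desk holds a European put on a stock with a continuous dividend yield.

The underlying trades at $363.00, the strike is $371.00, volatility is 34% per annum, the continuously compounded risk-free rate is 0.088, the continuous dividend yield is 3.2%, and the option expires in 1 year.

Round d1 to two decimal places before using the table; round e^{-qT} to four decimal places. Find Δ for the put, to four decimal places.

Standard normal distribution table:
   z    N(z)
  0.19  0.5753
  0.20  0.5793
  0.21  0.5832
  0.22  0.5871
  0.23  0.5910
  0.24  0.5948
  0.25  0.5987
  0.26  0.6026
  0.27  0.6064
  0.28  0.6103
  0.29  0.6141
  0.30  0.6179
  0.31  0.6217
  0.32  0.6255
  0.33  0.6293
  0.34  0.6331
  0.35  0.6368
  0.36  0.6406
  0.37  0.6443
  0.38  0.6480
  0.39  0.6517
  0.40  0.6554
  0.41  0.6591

-0.3812

σ√T = 0.34·√1 = 0.3400
d₁ = [ln(363/371) + (0.088 − 0.032 + 0.34²/2)·1] / 0.3400 = [-0.0218 + 0.1138] / 0.3400 = 0.2706 which rounds to 0.27
N(d₁) = N(0.27) = 0.6064
Δ_put = exp(−qT)·(N(d₁) − 1) = 0.9685·(0.6064 − 1) = -0.3812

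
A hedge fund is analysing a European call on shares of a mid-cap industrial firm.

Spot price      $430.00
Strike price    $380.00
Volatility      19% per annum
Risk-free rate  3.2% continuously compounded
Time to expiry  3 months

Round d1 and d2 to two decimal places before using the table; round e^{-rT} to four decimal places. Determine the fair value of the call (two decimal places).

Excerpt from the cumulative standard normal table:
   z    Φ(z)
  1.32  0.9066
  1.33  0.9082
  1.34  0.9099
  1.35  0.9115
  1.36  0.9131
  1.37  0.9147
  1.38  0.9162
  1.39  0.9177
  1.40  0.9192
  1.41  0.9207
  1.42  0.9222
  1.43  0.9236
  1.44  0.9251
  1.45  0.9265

T = 0.25;  σ√T = 0.0950
d₁ = [ln(430/380) + (0.032 + ½·0.19²)·0.25] / (σ√T) = (0.1236 + 0.0125) / 0.0950 = 1.4329 ≈ 1.43
d₂ = 1.4329 − 0.0950 = 1.3379 ≈ 1.34
e^(−rT) = e^(−0.032·0.25) = 0.9920
N(d₁) = N(1.43) = 0.9236;  N(d₂) = N(1.34) = 0.9099
C = 430·0.9236 − 380·0.9920·0.9099 = 397.1480 − 342.9959 = 54.1521

$54.15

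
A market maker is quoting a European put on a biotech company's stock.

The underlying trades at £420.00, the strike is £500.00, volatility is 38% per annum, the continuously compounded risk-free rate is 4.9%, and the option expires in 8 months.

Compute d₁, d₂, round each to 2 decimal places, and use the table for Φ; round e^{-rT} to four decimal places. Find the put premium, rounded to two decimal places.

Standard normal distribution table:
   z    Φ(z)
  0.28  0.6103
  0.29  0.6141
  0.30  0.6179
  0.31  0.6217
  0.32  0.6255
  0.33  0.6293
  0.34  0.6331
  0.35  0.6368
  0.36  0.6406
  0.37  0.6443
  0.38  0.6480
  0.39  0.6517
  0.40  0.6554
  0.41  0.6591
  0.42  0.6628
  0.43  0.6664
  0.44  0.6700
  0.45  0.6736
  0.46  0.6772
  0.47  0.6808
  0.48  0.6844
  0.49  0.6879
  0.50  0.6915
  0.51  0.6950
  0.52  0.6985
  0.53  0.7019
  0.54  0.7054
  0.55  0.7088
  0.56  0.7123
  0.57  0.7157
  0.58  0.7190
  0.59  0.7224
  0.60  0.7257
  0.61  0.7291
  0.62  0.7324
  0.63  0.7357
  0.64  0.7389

T = 0.6667;  σ√T = 0.3103
d₁ = [ln(420/500) + (0.049 + ½·0.38²)·0.6667] / (σ√T) = (-0.1744 + 0.0808) / 0.3103 = -0.3015 → -0.30
d₂ = -0.3015 − 0.3103 = -0.6118 → -0.61
exp(−rT) = exp(−0.049·0.6667) = 0.9679
P = 500·0.9679·N(0.61) − 420·N(0.30) = 500·0.9679·0.7291 − 420·0.6179 = 352.8479 − 259.5180 = 93.3299

£93.33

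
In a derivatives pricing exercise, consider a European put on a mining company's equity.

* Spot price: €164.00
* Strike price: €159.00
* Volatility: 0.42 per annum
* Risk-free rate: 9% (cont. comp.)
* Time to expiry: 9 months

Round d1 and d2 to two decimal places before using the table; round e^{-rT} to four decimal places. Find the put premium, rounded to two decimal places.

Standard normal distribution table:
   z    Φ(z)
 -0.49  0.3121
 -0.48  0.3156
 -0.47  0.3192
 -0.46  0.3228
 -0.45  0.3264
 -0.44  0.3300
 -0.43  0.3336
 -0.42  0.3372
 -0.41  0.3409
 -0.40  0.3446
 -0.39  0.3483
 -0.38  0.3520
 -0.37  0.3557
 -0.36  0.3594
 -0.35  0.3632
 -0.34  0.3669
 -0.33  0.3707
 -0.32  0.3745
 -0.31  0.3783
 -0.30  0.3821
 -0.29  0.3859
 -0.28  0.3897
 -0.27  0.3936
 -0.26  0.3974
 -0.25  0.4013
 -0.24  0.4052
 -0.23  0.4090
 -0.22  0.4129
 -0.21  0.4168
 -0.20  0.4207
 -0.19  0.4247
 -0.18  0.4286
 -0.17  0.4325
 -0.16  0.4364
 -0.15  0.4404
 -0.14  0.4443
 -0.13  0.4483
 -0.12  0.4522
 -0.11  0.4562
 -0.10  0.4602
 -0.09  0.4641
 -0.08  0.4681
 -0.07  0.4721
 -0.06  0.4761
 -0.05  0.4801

€15.44

σ√T = 0.42·√0.75 = 0.3637
d₁ = [ln(164/159) + (0.09 + ½·0.42²)·0.75] / (σ√T) = (0.0310 + 0.1336) / 0.3637 = 0.4526 which rounds to 0.45
d₂ = 0.4526 − 0.3637 = 0.0888 which rounds to 0.09
e^(−rT) = e^(−0.09·0.75) = 0.9347
N(−d₂) = N(-0.09) = 0.4641;  N(−d₁) = N(-0.45) = 0.3264
P = 159·0.9347·0.4641 − 164·0.3264 = 68.9733 − 53.5296 = 15.4437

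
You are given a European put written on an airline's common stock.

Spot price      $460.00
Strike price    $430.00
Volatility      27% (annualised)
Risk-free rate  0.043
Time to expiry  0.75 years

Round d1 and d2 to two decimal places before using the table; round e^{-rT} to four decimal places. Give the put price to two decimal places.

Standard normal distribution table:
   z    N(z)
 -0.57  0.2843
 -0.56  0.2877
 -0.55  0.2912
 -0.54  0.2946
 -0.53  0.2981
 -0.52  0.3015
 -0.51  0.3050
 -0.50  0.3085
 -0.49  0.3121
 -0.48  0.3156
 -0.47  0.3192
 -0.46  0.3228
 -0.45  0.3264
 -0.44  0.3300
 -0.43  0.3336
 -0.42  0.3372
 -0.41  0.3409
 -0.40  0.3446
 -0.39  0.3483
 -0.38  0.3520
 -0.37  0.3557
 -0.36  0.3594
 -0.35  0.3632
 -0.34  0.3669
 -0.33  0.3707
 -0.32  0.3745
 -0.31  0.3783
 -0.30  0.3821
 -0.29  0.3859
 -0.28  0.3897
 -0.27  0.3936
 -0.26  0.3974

$22.00

σ√T = 0.27·√0.75 = 0.2338
d₁ = [ln(460/430) + (0.043 + 0.27²/2)·0.75] / 0.2338 = [0.0674 + 0.0596] / 0.2338 = 0.5433 → 0.54
d₂ = d₁ − σ√T = 0.5433 − 0.2338 = 0.3094 → 0.31
exp(−rT) = exp(−0.043·0.75) = 0.9683
N(−d₂) = N(-0.31) = 0.3783;  N(−d₁) = N(-0.54) = 0.2946
P = 430·0.9683·0.3783 − 460·0.2946 = 157.5124 − 135.5160 = 21.9964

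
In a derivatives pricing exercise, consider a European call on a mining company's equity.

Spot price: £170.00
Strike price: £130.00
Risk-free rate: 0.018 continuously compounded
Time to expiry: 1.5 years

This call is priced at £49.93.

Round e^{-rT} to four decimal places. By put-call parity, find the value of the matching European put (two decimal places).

£6.47

e^(−rT) = e^(−0.018·1.5) = 0.9734
Put-call parity: C − P = S − K·e^(−rT) = 170 − 130·0.9734 = 170 − 126.5420 = 43.4580
P = C − (C − P) = 49.93 − (43.4580) = 6.4720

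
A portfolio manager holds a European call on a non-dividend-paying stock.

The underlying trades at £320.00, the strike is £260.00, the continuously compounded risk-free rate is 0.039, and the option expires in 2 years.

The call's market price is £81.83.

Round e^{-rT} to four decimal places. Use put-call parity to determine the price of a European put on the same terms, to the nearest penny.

exp(−rT) = exp(−0.039·2) = 0.9250
Put-call parity: C − P = S − K·e^(−rT) = 320 − 260·0.9250 = 320 − 240.5000 = 79.5000
P = C − (C − P) = 81.83 − (79.5000) = 2.3300

£2.33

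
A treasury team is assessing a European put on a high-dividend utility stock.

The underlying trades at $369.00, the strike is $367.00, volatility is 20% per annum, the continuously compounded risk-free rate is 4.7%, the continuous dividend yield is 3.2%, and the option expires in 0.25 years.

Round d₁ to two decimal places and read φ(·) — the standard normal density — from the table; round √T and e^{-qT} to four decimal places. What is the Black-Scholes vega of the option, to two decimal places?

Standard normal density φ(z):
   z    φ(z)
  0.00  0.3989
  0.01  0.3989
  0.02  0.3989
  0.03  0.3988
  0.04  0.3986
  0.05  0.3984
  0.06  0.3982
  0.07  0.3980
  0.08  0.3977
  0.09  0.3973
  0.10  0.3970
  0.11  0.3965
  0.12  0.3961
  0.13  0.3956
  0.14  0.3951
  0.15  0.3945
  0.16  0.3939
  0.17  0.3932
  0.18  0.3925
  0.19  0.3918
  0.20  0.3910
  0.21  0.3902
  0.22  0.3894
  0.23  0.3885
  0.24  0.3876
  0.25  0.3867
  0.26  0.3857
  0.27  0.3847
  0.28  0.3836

T = 0.25;  σ√T = 0.1000
ln(S/K) + (r − q + σ²/2)T = ln(369/367) + (0.047 − 0.032 + 0.2²/2)·0.25 = 0.0054 + 0.0088 = 0.0142
d₁ = 0.0142 / 0.1000 = 0.1418 which rounds to 0.14
√T = √0.25 = 0.5000
φ(d₁) = φ(0.14) = 0.3951
e^(−qT) = e^(−0.032·0.25) = 0.9920
vega = S·e^(−qT)·φ(d₁)·√T = 369·0.9920·0.3951·0.5000 = 72.3128

72.31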